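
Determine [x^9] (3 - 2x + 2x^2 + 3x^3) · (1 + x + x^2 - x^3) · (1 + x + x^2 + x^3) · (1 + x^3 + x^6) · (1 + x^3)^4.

(3 - 2x + 2x^2 + 3x^3) has coefficients 3,-2,2,3 for degrees 0…3.
(1 + x + x^2 - x^3) has coefficients 1,1,1,-1,0,0,0,0,0,0 for degrees 0…9.
Multiplying by (1 + x + x^2 + x^3) gives running coefficients 1,2,3,2,1,0,-1,0,0,0 for degrees 0…9.
Multiplying by (1 + x^3 + x^6) gives running coefficients 1,2,3,3,3,3,2,3,3,1 for degrees 0…9.
Finally multiplying by (1 + x^3)^4, the product of all factors after the first has coefficients 1,2,3,7,11,15,20,27,33,31 for degrees 0…9.
[x^9] = 3·31 − 2·33 + 2·27 + 3·20 = 141.

141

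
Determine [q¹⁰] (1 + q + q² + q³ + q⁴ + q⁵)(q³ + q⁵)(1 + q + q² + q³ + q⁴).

(1 + q + q² + q³ + q⁴ + q⁵) has coefficients 1,1,1,1,1,1 for degrees 0…5.
(q³ + q⁵) has coefficients 0,0,0,1,0,1,0,0,0,0,0 for degrees 0…10.
Finally multiplying by (1 + q + q² + q³ + q⁴), the product of all factors after the first has coefficients 0,0,0,1,1,2,2,2,1,1,0 for degrees 0…10.
[q¹⁰] = 1·0 + 1·1 + 1·1 + 1·2 + 1·2 + 1·2 = 8.

8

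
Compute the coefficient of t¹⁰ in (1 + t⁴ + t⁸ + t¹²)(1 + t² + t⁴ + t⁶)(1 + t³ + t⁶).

4

(1 + t⁴ + t⁸ + t¹²) has coefficients 1,0,0,0,1,0,0,0,1,0,0 for degrees 0…10.
(1 + t² + t⁴ + t⁶) has coefficients 1,0,1,0,1,0,1,0,0,0,0 for degrees 0…10.
Finally multiplying by (1 + t³ + t⁶), the product of all factors after the first has coefficients 1,0,1,1,1,1,2,1,1,1,1 for degrees 0…10.
[t¹⁰] = 1·1 + 1·2 + 1·1 = 4.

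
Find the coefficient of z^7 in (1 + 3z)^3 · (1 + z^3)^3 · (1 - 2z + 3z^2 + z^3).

(1 + 3z)^3 has coefficients 1,9,27,27 for degrees 0…3.
(1 + z^3)^3 has coefficients 1,0,0,3,0,0,3,0 for degrees 0…7.
Finally multiplying by (1 - 2z + 3z^2 + z^3), the product of all factors after the first has coefficients 1,-2,3,4,-6,9,6,-6 for degrees 0…7.
[z^7] = 1·(-6) + 9·6 + 27·9 + 27·(-6) = 129.

129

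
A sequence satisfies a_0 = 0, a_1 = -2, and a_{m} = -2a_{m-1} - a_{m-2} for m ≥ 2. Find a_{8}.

The ordinary generating function has denominator 1 + 2t + t^2.
Iterating the recurrence: a_0,…,a_{8} = 0, -2, 4, -6, 8, -10, 12, -14, 16.

16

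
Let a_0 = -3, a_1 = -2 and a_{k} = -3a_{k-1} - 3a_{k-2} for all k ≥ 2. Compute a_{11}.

2673

The ordinary generating function has denominator 1 + 3z + 3z^2.
Iterating the recurrence: a_0,…,a_{11} = -3, -2, 15, -39, 72, -99, 81, 54, -405, 1053, -1944, 2673.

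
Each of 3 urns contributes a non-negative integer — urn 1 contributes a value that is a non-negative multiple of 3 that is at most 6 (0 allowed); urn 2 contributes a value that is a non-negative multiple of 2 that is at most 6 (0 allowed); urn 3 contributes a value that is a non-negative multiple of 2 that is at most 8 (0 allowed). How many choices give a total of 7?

3

The generating function for the choices is (1 + x^3 + x^6)·(1 + x^2 + x^4 + x^6)·(1 + x^2 + x^4 + x^6 + x^8); the count is [x^7].
(1 + x^3 + x^6) has coefficients 1,0,0,1,0,0,1 for degrees 0…6.
(1 + x^2 + x^4 + x^6) has coefficients 1,0,1,0,1,0,1,0 for degrees 0…7.
Finally multiplying by (1 + x^2 + x^4 + x^6 + x^8), the product of all factors after the first has coefficients 1,0,2,0,3,0,4,0 for degrees 0…7.
[x^7] = 1·0 + 1·3 + 1·0 = 3.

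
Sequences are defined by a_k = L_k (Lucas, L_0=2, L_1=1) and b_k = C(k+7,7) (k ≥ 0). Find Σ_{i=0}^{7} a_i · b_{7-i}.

The convolution is the x^7 coefficient of A(x)B(x).
Σ = 2·3432 + 1·1716 + 3·792 + 4·330 + 7·120 + 11·36 + 18·8 + 29·1 = 13685.

13685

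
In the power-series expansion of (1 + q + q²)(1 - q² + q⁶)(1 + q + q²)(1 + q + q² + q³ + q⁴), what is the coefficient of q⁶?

(1 + q + q²) has coefficients 1,1,1 for degrees 0…2.
(1 - q² + q⁶) has coefficients 1,0,-1,0,0,0,1 for degrees 0…6.
Multiplying by (1 + q + q²) gives running coefficients 1,1,0,-1,-1,0,1 for degrees 0…6.
Finally multiplying by (1 + q + q² + q³ + q⁴), the product of all factors after the first has coefficients 1,2,2,1,0,-1,-1 for degrees 0…6.
[q⁶] = 1·(-1) + 1·(-1) + 1·0 = -2.

-2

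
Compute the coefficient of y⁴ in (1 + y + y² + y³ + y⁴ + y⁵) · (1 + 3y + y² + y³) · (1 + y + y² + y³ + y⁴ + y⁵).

22

(1 + y + y² + y³ + y⁴ + y⁵) has coefficients 1,1,1,1,1 for degrees 0…4.
(1 + 3y + y² + y³) has coefficients 1,3,1,1,0 for degrees 0…4.
Finally multiplying by (1 + y + y² + y³ + y⁴ + y⁵), the product of all factors after the first has coefficients 1,4,5,6,6 for degrees 0…4.
[y⁴] = 1·6 + 1·6 + 1·5 + 1·4 + 1·1 = 22.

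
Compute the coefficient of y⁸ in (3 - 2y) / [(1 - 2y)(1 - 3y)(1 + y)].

The denominator gives the recurrence a_n = 4a_(n−1) − a_(n−2) − 6a_(n−3) for n ≥ 3; the numerator fixes a_0 = 3, a_1 = 10, a_2 = 37.
Iterating: 3, 10, 37, 120, 383, 1190, 3657, 11140, 33763, so a_8 = 33763.

33763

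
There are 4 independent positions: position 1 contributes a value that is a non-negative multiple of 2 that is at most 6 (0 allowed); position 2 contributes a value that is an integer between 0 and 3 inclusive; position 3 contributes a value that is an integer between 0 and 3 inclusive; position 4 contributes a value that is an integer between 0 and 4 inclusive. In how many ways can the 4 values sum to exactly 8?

The generating function for the choices is (1 + x² + x⁴ + x⁶)·(1 + x + x² + x³)·(1 + x + x² + x³)·(1 + x + x² + x³ + x⁴); the count is [x⁸].
(1 + x² + x⁴ + x⁶) has coefficients 1,0,1,0,1,0,1 for degrees 0…6.
(1 + x + x² + x³) has coefficients 1,1,1,1,0,0,0,0,0 for degrees 0…8.
Multiplying by (1 + x + x² + x³) gives running coefficients 1,2,3,4,3,2,1,0,0 for degrees 0…8.
Finally multiplying by (1 + x + x² + x³ + x⁴), the product of all factors after the first has coefficients 1,3,6,10,13,14,13,10,6 for degrees 0…8.
[x⁸] = 1·6 + 1·13 + 1·13 + 1·6 = 38.

38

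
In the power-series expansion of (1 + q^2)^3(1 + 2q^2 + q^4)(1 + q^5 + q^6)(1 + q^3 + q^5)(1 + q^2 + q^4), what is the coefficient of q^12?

(1 + q^2)^3 has coefficients 1,0,3,0,3,0,1 for degrees 0…6.
(1 + 2q^2 + q^4) has coefficients 1,0,2,0,1,0,0,0,0,0,0,0,0 for degrees 0…12.
Multiplying by (1 + q^5 + q^6) gives running coefficients 1,0,2,0,1,1,1,2,2,1,1,0,0 for degrees 0…12.
Multiplying by (1 + q^3 + q^5) gives running coefficients 1,0,2,1,1,4,1,5,3,3,4,3,3 for degrees 0…12.
Finally multiplying by (1 + q^2 + q^4), the product of all factors after the first has coefficients 1,0,3,1,4,5,4,10,5,12,8,11,10 for degrees 0…12.
[q^12] = 1·10 + 3·8 + 3·5 + 1·4 = 53.

53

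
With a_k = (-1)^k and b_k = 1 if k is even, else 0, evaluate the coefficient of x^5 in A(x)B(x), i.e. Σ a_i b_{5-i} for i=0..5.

The convolution is the x^5 coefficient of A(x)B(x).
Σ = 1·0 − 1·1 + 1·0 − 1·1 + 1·0 − 1·1 = -3.

-3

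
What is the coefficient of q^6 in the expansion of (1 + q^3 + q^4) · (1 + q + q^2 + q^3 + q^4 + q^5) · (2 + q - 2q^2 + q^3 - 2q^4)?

(1 + q^3 + q^4) has coefficients 1,0,0,1,1 for degrees 0…4.
(1 + q + q^2 + q^3 + q^4 + q^5) has coefficients 1,1,1,1,1,1,0 for degrees 0…6.
Finally multiplying by (2 + q - 2q^2 + q^3 - 2q^4), the product of all factors after the first has coefficients 2,3,1,2,0,0,-2 for degrees 0…6.
[q^6] = 1·(-2) + 1·2 + 1·1 = 1.

1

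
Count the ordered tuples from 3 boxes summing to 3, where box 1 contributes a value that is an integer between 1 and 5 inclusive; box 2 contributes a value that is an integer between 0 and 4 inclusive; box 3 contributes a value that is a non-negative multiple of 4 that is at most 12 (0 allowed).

The generating function for the choices is (q + q^2 + q^3 + q^4 + q^5)·(1 + q + q^2 + q^3 + q^4)·(1 + q^4 + q^8 + q^12); the count is [q^3].
(q + q^2 + q^3 + q^4 + q^5) has coefficients 0,1,1,1 for degrees 0…3.
(1 + q + q^2 + q^3 + q^4) has coefficients 1,1,1,1 for degrees 0…3.
Finally multiplying by (1 + q^4 + q^8 + q^12), the product of all factors after the first has coefficients 1,1,1,1 for degrees 0…3.
[q^3] = 1·1 + 1·1 + 1·1 = 3.

3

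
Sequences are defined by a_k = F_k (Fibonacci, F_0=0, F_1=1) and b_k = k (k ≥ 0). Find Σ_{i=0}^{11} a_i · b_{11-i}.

Write out a_i and b_{11-i} for i = 0,…,11 and sum the products.
Σ = 0·11 + 1·10 + 1·9 + 2·8 + 3·7 + 5·6 + 8·5 + 13·4 + 21·3 + 34·2 + 55·1 + 89·0 = 364.

364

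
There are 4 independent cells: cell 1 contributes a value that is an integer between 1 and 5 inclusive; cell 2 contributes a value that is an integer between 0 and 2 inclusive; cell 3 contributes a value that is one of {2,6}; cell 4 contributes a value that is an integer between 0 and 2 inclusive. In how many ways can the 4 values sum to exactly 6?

The generating function for the choices is (y + y² + y³ + y⁴ + y⁵)·(1 + y + y²)·(y² + y⁶)·(1 + y + y²); the count is [y⁶].
(y + y² + y³ + y⁴ + y⁵) has coefficients 0,1,1,1,1,1 for degrees 0…5.
(1 + y + y²) has coefficients 1,1,1,0,0,0,0 for degrees 0…6.
Multiplying by (y² + y⁶) gives running coefficients 0,0,1,1,1,0,1 for degrees 0…6.
Finally multiplying by (1 + y + y²), the product of all factors after the first has coefficients 0,0,1,2,3,2,2 for degrees 0…6.
[y⁶] = 1·2 + 1·3 + 1·2 + 1·1 + 1·0 = 8.

8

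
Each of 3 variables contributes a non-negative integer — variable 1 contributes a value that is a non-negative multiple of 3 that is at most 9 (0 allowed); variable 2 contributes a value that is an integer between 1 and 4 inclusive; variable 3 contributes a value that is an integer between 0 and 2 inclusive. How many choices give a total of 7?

The generating function for the choices is (1 + q³ + q⁶ + q⁹)·(q + q² + q³ + q⁴)·(1 + q + q²); the count is [q⁷].
(1 + q³ + q⁶ + q⁹) has coefficients 1,0,0,1,0,0,1,0 for degrees 0…7.
(q + q² + q³ + q⁴) has coefficients 0,1,1,1,1,0,0,0 for degrees 0…7.
Finally multiplying by (1 + q + q²), the product of all factors after the first has coefficients 0,1,2,3,3,2,1,0 for degrees 0…7.
[q⁷] = 1·0 + 1·3 + 1·1 = 4.

4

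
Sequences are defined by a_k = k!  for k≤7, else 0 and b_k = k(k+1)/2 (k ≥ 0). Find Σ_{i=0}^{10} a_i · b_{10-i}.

40084

The convolution is the x^10 coefficient of A(x)B(x).
Σ = 1·55 + 1·45 + 2·36 + 6·28 + 24·21 + 120·15 + 720·10 + 5040·6 + 0·3 + 0·1 + 0·0 = 40084.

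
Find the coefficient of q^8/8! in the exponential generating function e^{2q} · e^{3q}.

390625

The EGF product rule gives c_8 = Σ_{k_1+k_2=8} C(8; k_1,k_2) · ∏ g_i(k_i), where e^{2q} gives (2)^k; e^{3q} gives (3)^k.
g_1(k) for k = 0…8: 1, 2, 4, 8, 16, 32, 64, 128, 256.
g_2(k) for k = 0…8: 1, 3, 9, 27, 81, 243, 729, 2187, 6561.
c_8 = Σ_k C(8,k)·g_1(k)·g_2(8−k) = 1·1·6561 + 8·2·2187 + 28·4·729 + 56·8·243 + 70·16·81 + 56·32·27 + 28·64·9 + 8·128·3 + 1·256·1 = 6561 + 34992 + 81648 + 108864 + 90720 + 48384 + 16128 + 3072 + 256 = 390625.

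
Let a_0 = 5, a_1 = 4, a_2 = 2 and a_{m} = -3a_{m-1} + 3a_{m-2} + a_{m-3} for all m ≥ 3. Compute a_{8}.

-5203

The ordinary generating function has denominator 1 + 3q - 3q^2 - q^3.
Iterating the recurrence: a_0,…,a_{8} = 5, 4, 2, 11, -23, 104, -370, 1399, -5203.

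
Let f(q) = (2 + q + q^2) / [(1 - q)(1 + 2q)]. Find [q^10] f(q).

The denominator gives the recurrence a_n = −a_(n−1) + 2a_(n−2) for n ≥ 3; the numerator fixes a_0 = 2, a_1 = -1, a_2 = 6.
Iterating: 2, -1, 6, -8, 20, -36, 76, -148, 300, -596, 1196, so a_10 = 1196.

1196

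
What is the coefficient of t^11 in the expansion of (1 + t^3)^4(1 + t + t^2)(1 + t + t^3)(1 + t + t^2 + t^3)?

(1 + t^3)^4 has coefficients 1,0,0,4,0,0,6,0,0,4,0,0 for degrees 0…11.
(1 + t + t^2) has coefficients 1,1,1,0,0,0,0,0,0,0,0,0 for degrees 0…11.
Multiplying by (1 + t + t^3) gives running coefficients 1,2,2,2,1,1,0,0,0,0,0,0 for degrees 0…11.
Finally multiplying by (1 + t + t^2 + t^3), the product of all factors after the first has coefficients 1,3,5,7,7,6,4,2,1,0,0,0 for degrees 0…11.
[t^11] = 1·0 + 4·1 + 6·6 + 4·5 = 60.

60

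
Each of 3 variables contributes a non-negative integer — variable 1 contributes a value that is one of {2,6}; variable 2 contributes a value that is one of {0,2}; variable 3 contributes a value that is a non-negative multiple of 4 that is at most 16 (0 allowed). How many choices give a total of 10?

The generating function for the choices is (q^2 + q^6)·(1 + q^2)·(1 + q^4 + q^8 + q^12 + q^16); the count is [q^10].
(q^2 + q^6) has coefficients 0,0,1,0,0,0,1 for degrees 0…6.
(1 + q^2) has coefficients 1,0,1,0,0,0,0,0,0,0,0 for degrees 0…10.
Finally multiplying by (1 + q^4 + q^8 + q^12 + q^16), the product of all factors after the first has coefficients 1,0,1,0,1,0,1,0,1,0,1 for degrees 0…10.
[q^10] = 1·1 + 1·1 = 2.

2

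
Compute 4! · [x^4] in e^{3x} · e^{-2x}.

The EGF product rule gives c_4 = Σ_{k_1+k_2=4} C(4; k_1,k_2) · ∏ g_i(k_i), where e^{3x} gives (3)^k; e^{-2x} gives (-2)^k.
g_1(k) for k = 0…4: 1, 3, 9, 27, 81.
g_2(k) for k = 0…4: 1, -2, 4, -8, 16.
c_4 = Σ_k C(4,k)·g_1(k)·g_2(4−k) = 1·1·16 + 4·3·(-8) + 6·9·4 + 4·27·(-2) + 1·81·1 = 16 − 96 + 216 − 216 + 81 = 1.

1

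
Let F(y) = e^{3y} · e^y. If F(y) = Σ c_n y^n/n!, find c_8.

65536

The EGF product rule gives c_8 = Σ_{k_1+k_2=8} C(8; k_1,k_2) · ∏ g_i(k_i), where e^{3y} gives (3)^k; e^y gives (1)^k.
g_1(k) for k = 0…8: 1, 3, 9, 27, 81, 243, 729, 2187, 6561.
g_2(k) for k = 0…8: 1, 1, 1, 1, 1, 1, 1, 1, 1.
c_8 = Σ_k C(8,k)·g_1(k)·g_2(8−k) = 1·1·1 + 8·3·1 + 28·9·1 + 56·27·1 + 70·81·1 + 56·243·1 + 28·729·1 + 8·2187·1 + 1·6561·1 = 1 + 24 + 252 + 1512 + 5670 + 13608 + 20412 + 17496 + 6561 = 65536.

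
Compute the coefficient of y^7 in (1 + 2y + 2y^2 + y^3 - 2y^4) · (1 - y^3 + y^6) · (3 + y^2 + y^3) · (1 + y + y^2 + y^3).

(1 + 2y + 2y^2 + y^3 - 2y^4) has coefficients 1,2,2,1,-2 for degrees 0…4.
(1 - y^3 + y^6) has coefficients 1,0,0,-1,0,0,1,0 for degrees 0…7.
Multiplying by (3 + y^2 + y^3) gives running coefficients 3,0,1,-2,0,-1,2,0 for degrees 0…7.
Finally multiplying by (1 + y + y^2 + y^3), the product of all factors after the first has coefficients 3,3,4,2,-1,-2,-1,1 for degrees 0…7.
[y^7] = 1·1 + 2·(-1) + 2·(-2) + 1·(-1) − 2·2 = -10.

-10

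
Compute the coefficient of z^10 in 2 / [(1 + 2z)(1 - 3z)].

Partial fractions give a closed form: a_n = (4/5)·(-2)^n + (6/5)·3^n.
At n = 10: a_10 = 71678.

71678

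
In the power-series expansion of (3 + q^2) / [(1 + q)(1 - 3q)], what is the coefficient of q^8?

15310

The denominator gives the recurrence a_n = 2a_(n−1) + 3a_(n−2) for n ≥ 3; the numerator fixes a_0 = 3, a_1 = 6, a_2 = 22.
Iterating: 3, 6, 22, 62, 190, 566, 1702, 5102, 15310, so a_8 = 15310.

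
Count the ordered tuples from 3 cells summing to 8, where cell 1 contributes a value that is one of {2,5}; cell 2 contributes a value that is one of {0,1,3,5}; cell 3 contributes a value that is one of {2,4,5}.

2

The generating function for the choices is (z² + z⁵)·(1 + z + z³ + z⁵)·(z² + z⁴ + z⁵); the count is [z⁸].
(z² + z⁵) has coefficients 0,0,1,0,0,1 for degrees 0…5.
(1 + z + z³ + z⁵) has coefficients 1,1,0,1,0,1,0,0,0 for degrees 0…8.
Finally multiplying by (z² + z⁴ + z⁵), the product of all factors after the first has coefficients 0,0,1,1,1,3,1,2,1 for degrees 0…8.
[z⁸] = 1·1 + 1·1 = 2.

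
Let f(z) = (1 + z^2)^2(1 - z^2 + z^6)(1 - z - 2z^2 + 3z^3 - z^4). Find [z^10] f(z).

(1 + z^2)^2 has coefficients 1,0,2,0,1 for degrees 0…4.
(1 - z^2 + z^6) has coefficients 1,0,-1,0,0,0,1,0,0,0,0 for degrees 0…10.
Finally multiplying by (1 - z - 2z^2 + 3z^3 - z^4), the product of all factors after the first has coefficients 1,-1,-3,4,1,-3,2,-1,-2,3,-1 for degrees 0…10.
[z^10] = 1·(-1) + 2·(-2) + 1·2 = -3.

-3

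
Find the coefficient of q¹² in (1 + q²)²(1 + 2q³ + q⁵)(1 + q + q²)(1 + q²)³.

(1 + q²)² has coefficients 1,0,2,0,1 for degrees 0…4.
(1 + 2q³ + q⁵) has coefficients 1,0,0,2,0,1,0,0,0,0,0,0,0 for degrees 0…12.
Multiplying by (1 + q + q²) gives running coefficients 1,1,1,2,2,3,1,1,0,0,0,0,0 for degrees 0…12.
Finally multiplying by (1 + q²)³, the product of all factors after the first has coefficients 1,1,4,5,8,12,11,17,10,14,5,6,1 for degrees 0…12.
[q¹²] = 1·1 + 2·5 + 1·10 = 21.

21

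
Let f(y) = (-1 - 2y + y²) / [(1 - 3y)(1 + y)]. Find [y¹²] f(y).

The denominator gives the recurrence a_n = 2a_(n−1) + 3a_(n−2) for n ≥ 3; the numerator fixes a_0 = -1, a_1 = -4, a_2 = -10.
Iterating: -1, -4, -10, -32, -94, -284, -850, -2552, -7654, -22964, -68890, -206672, -620014, so a_12 = -620014.

-620014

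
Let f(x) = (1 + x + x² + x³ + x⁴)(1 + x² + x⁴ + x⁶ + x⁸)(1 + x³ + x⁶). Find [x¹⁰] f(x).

(1 + x + x² + x³ + x⁴) has coefficients 1,1,1,1,1 for degrees 0…4.
(1 + x² + x⁴ + x⁶ + x⁸) has coefficients 1,0,1,0,1,0,1,0,1,0,0 for degrees 0…10.
Finally multiplying by (1 + x³ + x⁶), the product of all factors after the first has coefficients 1,0,1,1,1,1,2,1,2,1,1 for degrees 0…10.
[x¹⁰] = 1·1 + 1·1 + 1·2 + 1·1 + 1·2 = 7.

7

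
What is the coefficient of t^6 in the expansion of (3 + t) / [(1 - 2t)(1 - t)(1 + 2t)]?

Partial fractions give a closed form: a_n = (7/2)·2^n + (-4/3)·1^n + (5/6)·(-2)^n.
At n = 6: a_6 = 276.

276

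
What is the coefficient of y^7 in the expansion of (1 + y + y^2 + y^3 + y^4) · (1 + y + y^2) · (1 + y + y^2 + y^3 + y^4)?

(1 + y + y^2 + y^3 + y^4) has coefficients 1,1,1,1,1 for degrees 0…4.
(1 + y + y^2) has coefficients 1,1,1,0,0,0,0,0 for degrees 0…7.
Finally multiplying by (1 + y + y^2 + y^3 + y^4), the product of all factors after the first has coefficients 1,2,3,3,3,2,1,0 for degrees 0…7.
[y^7] = 1·0 + 1·1 + 1·2 + 1·3 + 1·3 = 9.

9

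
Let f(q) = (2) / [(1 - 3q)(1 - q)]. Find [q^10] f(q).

The denominator gives the recurrence a_n = 4a_(n−1) − 3a_(n−2) for n ≥ 2; the numerator fixes a_0 = 2, a_1 = 8.
Iterating: 2, 8, 26, 80, 242, 728, 2186, 6560, 19682, 59048, 177146, so a_10 = 177146.

177146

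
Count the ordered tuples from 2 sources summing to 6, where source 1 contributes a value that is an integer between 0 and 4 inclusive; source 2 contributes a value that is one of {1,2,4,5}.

3

The generating function for the choices is (1 + t + t^2 + t^3 + t^4)·(t + t^2 + t^4 + t^5); the count is [t^6].
(1 + t + t^2 + t^3 + t^4) has coefficients 1,1,1,1,1 for degrees 0…4.
(t + t^2 + t^4 + t^5) has coefficients 0,1,1,0,1,1,0 for degrees 0…6.
[t^6] = 1·0 + 1·1 + 1·1 + 1·0 + 1·1 = 3.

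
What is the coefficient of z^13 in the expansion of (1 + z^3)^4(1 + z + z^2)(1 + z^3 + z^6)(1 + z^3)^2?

(1 + z^3)^4 has coefficients 1,0,0,4,0,0,6,0,0,4,0,0,1 for degrees 0…12.
(1 + z + z^2) has coefficients 1,1,1,0,0,0,0,0,0,0,0,0,0,0 for degrees 0…13.
Multiplying by (1 + z^3 + z^6) gives running coefficients 1,1,1,1,1,1,1,1,1,0,0,0,0,0 for degrees 0…13.
Finally multiplying by (1 + z^3)^2, the product of all factors after the first has coefficients 1,1,1,3,3,3,4,4,4,3,3,3,1,1 for degrees 0…13.
[z^13] = 1·1 + 4·3 + 6·4 + 4·3 + 1·1 = 50.

50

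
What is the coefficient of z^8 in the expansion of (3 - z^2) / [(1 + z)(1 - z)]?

The denominator gives the recurrence a_n = a_(n−2) for n ≥ 3; the numerator fixes a_0 = 3, a_1 = 0, a_2 = 2.
Iterating: 3, 0, 2, 0, 2, 0, 2, 0, 2, so a_8 = 2.

2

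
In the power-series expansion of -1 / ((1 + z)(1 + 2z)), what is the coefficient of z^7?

Partial fractions give a closed form: a_n = (1)·(-1)^n + (-2)·(-2)^n.
At n = 7: a_7 = 255.

255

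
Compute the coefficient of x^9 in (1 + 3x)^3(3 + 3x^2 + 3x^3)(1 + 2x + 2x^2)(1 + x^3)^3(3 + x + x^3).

12618

(1 + 3x)^3 has coefficients 1,9,27,27 for degrees 0…3.
(3 + 3x^2 + 3x^3) has coefficients 3,0,3,3,0,0,0,0,0,0 for degrees 0…9.
Multiplying by (1 + 2x + 2x^2) gives running coefficients 3,6,9,9,12,6,0,0,0,0 for degrees 0…9.
Multiplying by (1 + x^3)^3 gives running coefficients 3,6,9,18,30,33,36,54,45,30 for degrees 0…9.
Finally multiplying by (3 + x + x^3), the product of all factors after the first has coefficients 9,21,33,66,114,138,159,228,222,171 for degrees 0…9.
[x^9] = 1·171 + 9·222 + 27·228 + 27·159 = 12618.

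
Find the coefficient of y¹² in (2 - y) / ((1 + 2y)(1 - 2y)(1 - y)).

9557

Partial fractions give a closed form: a_n = (5/6)·(-2)^n + (3/2)·2^n + (-1/3)·1^n.
At n = 12: a_12 = 9557.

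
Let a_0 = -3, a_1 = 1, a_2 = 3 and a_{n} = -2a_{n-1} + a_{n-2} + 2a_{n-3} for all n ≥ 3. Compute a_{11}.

The ordinary generating function has denominator 1 + 2y - y^2 - 2y^3.
Iterating the recurrence: a_0,…,a_{11} = -3, 1, 3, -11, 27, -59, 123, -251, 507, -1019, 2043, -4091.

-4091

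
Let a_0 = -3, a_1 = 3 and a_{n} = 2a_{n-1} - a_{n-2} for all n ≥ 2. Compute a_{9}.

51

The ordinary generating function has denominator 1 - 2y + y^2.
Iterating the recurrence: a_0,…,a_{9} = -3, 3, 9, 15, 21, 27, 33, 39, 45, 51.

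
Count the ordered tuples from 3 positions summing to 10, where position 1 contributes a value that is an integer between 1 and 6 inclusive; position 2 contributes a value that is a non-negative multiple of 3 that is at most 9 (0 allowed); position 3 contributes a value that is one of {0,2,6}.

The generating function for the choices is (t + t^2 + t^3 + t^4 + t^5 + t^6)·(1 + t^3 + t^6 + t^9)·(1 + t^2 + t^6); the count is [t^10].
(t + t^2 + t^3 + t^4 + t^5 + t^6) has coefficients 0,1,1,1,1,1,1 for degrees 0…6.
(1 + t^3 + t^6 + t^9) has coefficients 1,0,0,1,0,0,1,0,0,1,0 for degrees 0…10.
Finally multiplying by (1 + t^2 + t^6), the product of all factors after the first has coefficients 1,0,1,1,0,1,2,0,1,2,0 for degrees 0…10.
[t^10] = 1·2 + 1·1 + 1·0 + 1·2 + 1·1 + 1·0 = 6.

6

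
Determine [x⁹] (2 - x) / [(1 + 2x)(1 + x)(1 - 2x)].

Partial fractions give a closed form: a_n = (5/2)·(-2)^n + (-1)·(-1)^n + (1/2)·2^n.
At n = 9: a_9 = -1023.

-1023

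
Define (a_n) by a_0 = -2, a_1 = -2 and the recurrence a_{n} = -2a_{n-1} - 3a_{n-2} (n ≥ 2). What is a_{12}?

The ordinary generating function has denominator 1 + 2z + 3z^2.
Iterating the recurrence: a_0,…,a_{12} = -2, -2, 10, -14, -2, 46, -86, 34, 190, -482, 394, 658, -2498.

-2498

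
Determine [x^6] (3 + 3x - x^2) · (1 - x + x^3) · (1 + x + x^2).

(3 + 3x - x^2) has coefficients 3,3,-1 for degrees 0…2.
(1 - x + x^3) has coefficients 1,-1,0,1,0,0,0 for degrees 0…6.
Finally multiplying by (1 + x + x^2), the product of all factors after the first has coefficients 1,0,0,0,1,1,0 for degrees 0…6.
[x^6] = 3·0 + 3·1 − 1·1 = 2.

2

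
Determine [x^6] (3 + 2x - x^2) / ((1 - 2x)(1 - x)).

The denominator gives the recurrence a_n = 3a_(n−1) − 2a_(n−2) for n ≥ 3; the numerator fixes a_0 = 3, a_1 = 11, a_2 = 26.
Iterating: 3, 11, 26, 56, 116, 236, 476, so a_6 = 476.

476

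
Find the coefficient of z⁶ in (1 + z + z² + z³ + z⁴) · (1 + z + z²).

(1 + z + z² + z³ + z⁴) has coefficients 1,1,1,1,1 for degrees 0…4.
(1 + z + z²) has coefficients 1,1,1,0,0,0,0 for degrees 0…6.
[z⁶] = 1·0 + 1·0 + 1·0 + 1·0 + 1·1 = 1.

1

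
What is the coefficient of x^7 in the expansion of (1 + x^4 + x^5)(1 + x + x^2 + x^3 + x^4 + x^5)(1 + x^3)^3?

11

(1 + x^4 + x^5) has coefficients 1,0,0,0,1,1 for degrees 0…5.
(1 + x + x^2 + x^3 + x^4 + x^5) has coefficients 1,1,1,1,1,1,0,0 for degrees 0…7.
Finally multiplying by (1 + x^3)^3, the product of all factors after the first has coefficients 1,1,1,4,4,4,6,6 for degrees 0…7.
[x^7] = 1·6 + 1·4 + 1·1 = 11.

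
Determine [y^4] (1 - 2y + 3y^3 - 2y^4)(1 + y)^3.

(1 - 2y + 3y^3 - 2y^4) has coefficients 1,-2,0,3,-2 for degrees 0…4.
(1 + y)^3 has coefficients 1,3,3,1,0 for degrees 0…4.
[y^4] = 1·0 − 2·1 + 3·3 − 2·1 = 5.

5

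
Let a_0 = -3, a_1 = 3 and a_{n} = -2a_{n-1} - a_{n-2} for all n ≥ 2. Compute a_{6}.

-3

The ordinary generating function has denominator 1 + 2t + t^2.
Iterating the recurrence: a_0,…,a_{6} = -3, 3, -3, 3, -3, 3, -3.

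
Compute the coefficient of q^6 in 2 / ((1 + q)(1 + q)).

The denominator gives the recurrence a_n = −2a_(n−1) − a_(n−2) for n ≥ 2; the numerator fixes a_0 = 2, a_1 = -4.
Iterating: 2, -4, 6, -8, 10, -12, 14, so a_6 = 14.

14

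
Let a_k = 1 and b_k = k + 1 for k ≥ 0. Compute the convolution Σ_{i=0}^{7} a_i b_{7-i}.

The convolution is the t^7 coefficient of A(t)B(t).
Σ = 1·8 + 1·7 + 1·6 + 1·5 + 1·4 + 1·3 + 1·2 + 1·1 = 36.

36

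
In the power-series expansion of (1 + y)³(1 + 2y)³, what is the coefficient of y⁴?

66

(1 + y)³ has coefficients 1,3,3,1 for degrees 0…3.
(1 + 2y)³ has coefficients 1,6,12,8,0 for degrees 0…4.
[y⁴] = 1·0 + 3·8 + 3·12 + 1·6 = 66.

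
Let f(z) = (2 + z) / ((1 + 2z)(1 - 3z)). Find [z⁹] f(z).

27249

Partial fractions give a closed form: a_n = (3/5)·(-2)^n + (7/5)·3^n.
At n = 9: a_9 = 27249.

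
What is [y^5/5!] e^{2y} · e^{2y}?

1024

The EGF product rule gives c_5 = Σ_{k_1+k_2=5} C(5; k_1,k_2) · ∏ g_i(k_i), where e^{2y} gives (2)^k; e^{2y} gives (2)^k.
g_1(k) for k = 0…5: 1, 2, 4, 8, 16, 32.
g_2(k) for k = 0…5: 1, 2, 4, 8, 16, 32.
c_5 = Σ_k C(5,k)·g_1(k)·g_2(5−k) = 1·1·32 + 5·2·16 + 10·4·8 + 10·8·4 + 5·16·2 + 1·32·1 = 32 + 160 + 320 + 320 + 160 + 32 = 1024.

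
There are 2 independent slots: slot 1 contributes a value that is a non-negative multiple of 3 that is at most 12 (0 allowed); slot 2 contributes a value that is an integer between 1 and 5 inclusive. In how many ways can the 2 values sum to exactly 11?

2

The generating function for the choices is (1 + t^3 + t^6 + t^9 + t^12)·(t + t^2 + t^3 + t^4 + t^5); the count is [t^11].
(1 + t^3 + t^6 + t^9 + t^12) has coefficients 1,0,0,1,0,0,1,0,0,1,0,0 for degrees 0…11.
(t + t^2 + t^3 + t^4 + t^5) has coefficients 0,1,1,1,1,1,0,0,0,0,0,0 for degrees 0…11.
[t^11] = 1·0 + 1·0 + 1·1 + 1·1 = 2.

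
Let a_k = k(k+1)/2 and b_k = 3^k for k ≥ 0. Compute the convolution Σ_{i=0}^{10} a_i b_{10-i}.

66394

This is [x^10] in the product of the two ordinary generating functions.
Σ = 0·59049 + 1·19683 + 3·6561 + 6·2187 + 10·729 + 15·243 + 21·81 + 28·27 + 36·9 + 45·3 + 55·1 = 66394.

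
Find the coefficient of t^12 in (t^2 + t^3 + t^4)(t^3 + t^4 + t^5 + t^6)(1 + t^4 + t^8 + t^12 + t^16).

3

(t^2 + t^3 + t^4) has coefficients 0,0,1,1,1 for degrees 0…4.
(t^3 + t^4 + t^5 + t^6) has coefficients 0,0,0,1,1,1,1,0,0,0,0,0,0 for degrees 0…12.
Finally multiplying by (1 + t^4 + t^8 + t^12 + t^16), the product of all factors after the first has coefficients 0,0,0,1,1,1,1,1,1,1,1,1,1 for degrees 0…12.
[t^12] = 1·1 + 1·1 + 1·1 = 3.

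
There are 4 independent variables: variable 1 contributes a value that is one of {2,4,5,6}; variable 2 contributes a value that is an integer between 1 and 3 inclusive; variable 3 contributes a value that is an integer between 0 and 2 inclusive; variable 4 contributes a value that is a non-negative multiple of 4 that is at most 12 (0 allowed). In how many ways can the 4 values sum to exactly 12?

The generating function for the choices is (q^2 + q^4 + q^5 + q^6)·(q + q^2 + q^3)·(1 + q + q^2)·(1 + q^4 + q^8 + q^12); the count is [q^12].
(q^2 + q^4 + q^5 + q^6) has coefficients 0,0,1,0,1,1,1 for degrees 0…6.
(q + q^2 + q^3) has coefficients 0,1,1,1,0,0,0,0,0,0,0,0,0 for degrees 0…12.
Multiplying by (1 + q + q^2) gives running coefficients 0,1,2,3,2,1,0,0,0,0,0,0,0 for degrees 0…12.
Finally multiplying by (1 + q^4 + q^8 + q^12), the product of all factors after the first has coefficients 0,1,2,3,2,2,2,3,2,2,2,3,2 for degrees 0…12.
[q^12] = 1·2 + 1·2 + 1·3 + 1·2 = 9.

9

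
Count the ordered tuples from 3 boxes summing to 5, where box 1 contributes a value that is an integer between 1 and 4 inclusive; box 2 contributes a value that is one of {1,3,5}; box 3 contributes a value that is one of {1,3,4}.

The generating function for the choices is (t + t^2 + t^3 + t^4)·(t + t^3 + t^5)·(t + t^3 + t^4); the count is [t^5].
(t + t^2 + t^3 + t^4) has coefficients 0,1,1,1,1 for degrees 0…4.
(t + t^3 + t^5) has coefficients 0,1,0,1,0,1 for degrees 0…5.
Finally multiplying by (t + t^3 + t^4), the product of all factors after the first has coefficients 0,0,1,0,2,1 for degrees 0…5.
[t^5] = 1·2 + 1·0 + 1·1 + 1·0 = 3.

3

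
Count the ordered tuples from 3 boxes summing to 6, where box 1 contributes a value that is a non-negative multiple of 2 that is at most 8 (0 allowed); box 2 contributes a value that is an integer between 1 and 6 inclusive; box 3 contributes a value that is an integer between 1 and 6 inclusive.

The generating function for the choices is (1 + y^2 + y^4 + y^6 + y^8)·(y + y^2 + y^3 + y^4 + y^5 + y^6)·(y + y^2 + y^3 + y^4 + y^5 + y^6); the count is [y^6].
(1 + y^2 + y^4 + y^6 + y^8) has coefficients 1,0,1,0,1,0,1 for degrees 0…6.
(y + y^2 + y^3 + y^4 + y^5 + y^6) has coefficients 0,1,1,1,1,1,1 for degrees 0…6.
Finally multiplying by (y + y^2 + y^3 + y^4 + y^5 + y^6), the product of all factors after the first has coefficients 0,0,1,2,3,4,5 for degrees 0…6.
[y^6] = 1·5 + 1·3 + 1·1 + 1·0 = 9.

9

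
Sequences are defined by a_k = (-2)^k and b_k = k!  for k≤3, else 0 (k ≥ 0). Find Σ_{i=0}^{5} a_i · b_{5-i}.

The convolution is the t^5 coefficient of A(t)B(t).
Σ = 1·0 − 2·0 + 4·6 − 8·2 + 16·1 − 32·1 = -8.

-8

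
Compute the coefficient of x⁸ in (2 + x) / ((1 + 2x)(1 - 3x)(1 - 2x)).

26993

Partial fractions give a closed form: a_n = (3/10)·(-2)^n + (21/5)·3^n + (-5/2)·2^n.
At n = 8: a_8 = 26993.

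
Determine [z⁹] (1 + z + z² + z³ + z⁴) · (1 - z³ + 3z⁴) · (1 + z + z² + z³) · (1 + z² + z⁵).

(1 + z + z² + z³ + z⁴) has coefficients 1,1,1,1,1 for degrees 0…4.
(1 - z³ + 3z⁴) has coefficients 1,0,0,-1,3,0,0,0,0,0 for degrees 0…9.
Multiplying by (1 + z + z² + z³) gives running coefficients 1,1,1,0,2,2,2,3,0,0 for degrees 0…9.
Finally multiplying by (1 + z² + z⁵), the product of all factors after the first has coefficients 1,1,2,1,3,3,5,6,2,5 for degrees 0…9.
[z⁹] = 1·5 + 1·2 + 1·6 + 1·5 + 1·3 = 21.

21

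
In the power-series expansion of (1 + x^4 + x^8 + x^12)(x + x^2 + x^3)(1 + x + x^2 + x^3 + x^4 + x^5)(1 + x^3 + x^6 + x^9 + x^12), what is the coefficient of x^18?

21

(1 + x^4 + x^8 + x^12) has coefficients 1,0,0,0,1,0,0,0,1,0,0,0,1 for degrees 0…12.
(x + x^2 + x^3) has coefficients 0,1,1,1,0,0,0,0,0,0,0,0,0,0,0,0,0,0,0 for degrees 0…18.
Multiplying by (1 + x + x^2 + x^3 + x^4 + x^5) gives running coefficients 0,1,2,3,3,3,3,2,1,0,0,0,0,0,0,0,0,0,0 for degrees 0…18.
Finally multiplying by (1 + x^3 + x^6 + x^9 + x^12), the product of all factors after the first has coefficients 0,1,2,3,4,5,6,6,6,6,6,6,6,6,6,6,5,4,3 for degrees 0…18.
[x^18] = 1·3 + 1·6 + 1·6 + 1·6 = 21.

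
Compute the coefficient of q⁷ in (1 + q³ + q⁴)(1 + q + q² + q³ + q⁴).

(1 + q³ + q⁴) has coefficients 1,0,0,1,1 for degrees 0…4.
(1 + q + q² + q³ + q⁴) has coefficients 1,1,1,1,1,0,0,0 for degrees 0…7.
[q⁷] = 1·0 + 1·1 + 1·1 = 2.

2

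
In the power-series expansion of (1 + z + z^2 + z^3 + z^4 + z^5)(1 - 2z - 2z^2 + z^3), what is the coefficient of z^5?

-2

(1 + z + z^2 + z^3 + z^4 + z^5) has coefficients 1,1,1,1,1,1 for degrees 0…5.
(1 - 2z - 2z^2 + z^3) has coefficients 1,-2,-2,1,0,0 for degrees 0…5.
[z^5] = 1·0 + 1·0 + 1·1 + 1·(-2) + 1·(-2) + 1·1 = -2.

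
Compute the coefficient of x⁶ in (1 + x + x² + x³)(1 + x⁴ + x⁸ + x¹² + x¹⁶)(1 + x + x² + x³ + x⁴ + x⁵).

(1 + x + x² + x³) has coefficients 1,1,1,1 for degrees 0…3.
(1 + x⁴ + x⁸ + x¹² + x¹⁶) has coefficients 1,0,0,0,1,0,0 for degrees 0…6.
Finally multiplying by (1 + x + x² + x³ + x⁴ + x⁵), the product of all factors after the first has coefficients 1,1,1,1,2,2,1 for degrees 0…6.
[x⁶] = 1·1 + 1·2 + 1·2 + 1·1 = 6.

6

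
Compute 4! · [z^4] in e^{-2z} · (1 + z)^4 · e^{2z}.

24

The EGF product rule gives c_4 = Σ_{k_1+k_2+k_3=4} C(4; k_1,k_2,k_3) · ∏ g_i(k_i), where e^{-2z} gives (-2)^k; (1+z)^4 gives the falling factorial (4)_k; e^{2z} gives (2)^k.
g_1(k) for k = 0…4: 1, -2, 4, -8, 16.
g_2(k) for k = 0…4: 1, 4, 12, 24, 24.
g_3(k) for k = 0…4: 1, 2, 4, 8, 16.
First combine the last two factors: h(k) = Σ_j C(k,j)·g_2(j)·g_3(k−j) for k = 0…4: 1, 6, 32, 152, 648.
c_4 = Σ_k C(4,k)·g_1(k)·h(4−k) = 1·1·648 + 4·(-2)·152 + 6·4·32 + 4·(-8)·6 + 1·16·1 = 648 − 1216 + 768 − 192 + 16 = 24.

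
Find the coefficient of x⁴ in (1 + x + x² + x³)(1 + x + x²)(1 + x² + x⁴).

6

(1 + x + x² + x³) has coefficients 1,1,1,1 for degrees 0…3.
(1 + x + x²) has coefficients 1,1,1,0,0 for degrees 0…4.
Finally multiplying by (1 + x² + x⁴), the product of all factors after the first has coefficients 1,1,2,1,2 for degrees 0…4.
[x⁴] = 1·2 + 1·1 + 1·2 + 1·1 = 6.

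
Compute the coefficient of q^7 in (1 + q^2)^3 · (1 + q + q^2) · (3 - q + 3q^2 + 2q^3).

(1 + q^2)^3 has coefficients 1,0,3,0,3,0,1 for degrees 0…6.
(1 + q + q^2) has coefficients 1,1,1,0,0,0,0,0 for degrees 0…7.
Finally multiplying by (3 - q + 3q^2 + 2q^3), the product of all factors after the first has coefficients 3,2,5,4,5,2,0,0 for degrees 0…7.
[q^7] = 1·0 + 3·2 + 3·4 + 1·2 = 20.

20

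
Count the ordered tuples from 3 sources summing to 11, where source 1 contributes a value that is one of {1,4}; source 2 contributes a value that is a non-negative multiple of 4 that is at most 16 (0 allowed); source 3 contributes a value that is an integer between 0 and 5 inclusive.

The generating function for the choices is (t + t^4)·(1 + t^4 + t^8 + t^12 + t^16)·(1 + t + t^2 + t^3 + t^4 + t^5); the count is [t^11].
(t + t^4) has coefficients 0,1,0,0,1 for degrees 0…4.
(1 + t^4 + t^8 + t^12 + t^16) has coefficients 1,0,0,0,1,0,0,0,1,0,0,0 for degrees 0…11.
Finally multiplying by (1 + t + t^2 + t^3 + t^4 + t^5), the product of all factors after the first has coefficients 1,1,1,1,2,2,1,1,2,2,1,1 for degrees 0…11.
[t^11] = 1·1 + 1·1 = 2.

2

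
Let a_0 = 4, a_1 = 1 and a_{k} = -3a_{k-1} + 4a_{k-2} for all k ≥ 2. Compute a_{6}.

The ordinary generating function has denominator 1 + 3z - 4z^2.
Iterating the recurrence: a_0,…,a_{6} = 4, 1, 13, -35, 157, -611, 2461.

2461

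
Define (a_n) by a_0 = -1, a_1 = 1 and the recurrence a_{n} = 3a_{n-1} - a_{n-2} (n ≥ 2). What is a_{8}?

The ordinary generating function has denominator 1 - 3x + x^2.
Iterating the recurrence: a_0,…,a_{8} = -1, 1, 4, 11, 29, 76, 199, 521, 1364.

1364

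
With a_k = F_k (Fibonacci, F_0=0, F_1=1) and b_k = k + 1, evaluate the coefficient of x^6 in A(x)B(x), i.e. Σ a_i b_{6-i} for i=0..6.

46

The convolution is the t^6 coefficient of A(t)B(t).
Σ = 0·7 + 1·6 + 1·5 + 2·4 + 3·3 + 5·2 + 8·1 = 46.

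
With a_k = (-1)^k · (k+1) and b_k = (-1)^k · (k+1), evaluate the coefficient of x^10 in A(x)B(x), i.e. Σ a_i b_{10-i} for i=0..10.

The convolution is the t^10 coefficient of A(t)B(t).
Σ = 1·11 − 2·(-10) + 3·9 − 4·(-8) + 5·7 − 6·(-6) + 7·5 − 8·(-4) + 9·3 − 10·(-2) + 11·1 = 286.

286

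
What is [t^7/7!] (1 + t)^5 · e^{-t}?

34

The EGF product rule gives c_7 = Σ_{k_1+k_2=7} C(7; k_1,k_2) · ∏ g_i(k_i), where (1+t)^5 gives the falling factorial (5)_k; e^{-t} gives (-1)^k.
g_1(k) for k = 0…7: 1, 5, 20, 60, 120, 120, 0, 0.
g_2(k) for k = 0…7: 1, -1, 1, -1, 1, -1, 1, -1.
c_7 = Σ_k C(7,k)·g_1(k)·g_2(7−k) = 1·1·(-1) + 7·5·1 + 21·20·(-1) + 35·60·1 + 35·120·(-1) + 21·120·1 = −1 + 35 − 420 + 2100 − 4200 + 2520 = 34.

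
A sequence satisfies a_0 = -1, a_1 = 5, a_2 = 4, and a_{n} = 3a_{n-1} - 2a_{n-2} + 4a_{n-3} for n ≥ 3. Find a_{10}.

5246

The ordinary generating function has denominator 1 - 3z + 2z^2 - 4z^3.
Iterating the recurrence: a_0,…,a_{10} = -1, 5, 4, -2, 6, 38, 94, 230, 654, 1878, 5246.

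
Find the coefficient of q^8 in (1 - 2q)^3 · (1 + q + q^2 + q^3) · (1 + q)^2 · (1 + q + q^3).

(1 - 2q)^3 has coefficients 1,-6,12,-8 for degrees 0…3.
(1 + q + q^2 + q^3) has coefficients 1,1,1,1,0,0,0,0,0 for degrees 0…8.
Multiplying by (1 + q)^2 gives running coefficients 1,3,4,4,3,1,0,0,0 for degrees 0…8.
Finally multiplying by (1 + q + q^3), the product of all factors after the first has coefficients 1,4,7,9,10,8,5,3,1 for degrees 0…8.
[q^8] = 1·1 − 6·3 + 12·5 − 8·8 = -21.

-21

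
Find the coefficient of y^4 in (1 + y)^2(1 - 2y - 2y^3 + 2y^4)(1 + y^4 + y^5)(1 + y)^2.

(1 + y)^2 has coefficients 1,2,1 for degrees 0…2.
(1 - 2y - 2y^3 + 2y^4) has coefficients 1,-2,0,-2,2 for degrees 0…4.
Multiplying by (1 + y^4 + y^5) gives running coefficients 1,-2,0,-2,3 for degrees 0…4.
Finally multiplying by (1 + y)^2, the product of all factors after the first has coefficients 1,0,-3,-4,-1 for degrees 0…4.
[y^4] = 1·(-1) + 2·(-4) + 1·(-3) = -12.

-12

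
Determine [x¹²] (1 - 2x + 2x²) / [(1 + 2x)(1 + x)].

20475

The denominator gives the recurrence a_n = −3a_(n−1) − 2a_(n−2) for n ≥ 3; the numerator fixes a_0 = 1, a_1 = -5, a_2 = 15.
Iterating: 1, -5, 15, -35, 75, -155, 315, -635, 1275, -2555, 5115, -10235, 20475, so a_12 = 20475.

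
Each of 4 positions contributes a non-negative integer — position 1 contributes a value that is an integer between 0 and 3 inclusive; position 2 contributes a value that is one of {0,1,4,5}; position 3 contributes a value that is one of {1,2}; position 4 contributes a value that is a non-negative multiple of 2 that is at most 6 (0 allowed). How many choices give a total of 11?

11

The generating function for the choices is (1 + z + z^2 + z^3)·(1 + z + z^4 + z^5)·(z + z^2)·(1 + z^2 + z^4 + z^6); the count is [z^11].
(1 + z + z^2 + z^3) has coefficients 1,1,1,1 for degrees 0…3.
(1 + z + z^4 + z^5) has coefficients 1,1,0,0,1,1,0,0,0,0,0,0 for degrees 0…11.
Multiplying by (z + z^2) gives running coefficients 0,1,2,1,0,1,2,1,0,0,0,0 for degrees 0…11.
Finally multiplying by (1 + z^2 + z^4 + z^6), the product of all factors after the first has coefficients 0,1,2,2,2,3,4,4,4,3,2,2 for degrees 0…11.
[z^11] = 1·2 + 1·2 + 1·3 + 1·4 = 11.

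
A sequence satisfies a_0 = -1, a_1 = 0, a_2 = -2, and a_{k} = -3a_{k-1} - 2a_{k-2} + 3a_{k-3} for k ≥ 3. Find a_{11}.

-321

The ordinary generating function has denominator 1 + 3y + 2y^2 - 3y^3.
Iterating the recurrence: a_0,…,a_{11} = -1, 0, -2, 3, -5, 3, 10, -51, 142, -294, 445, -321.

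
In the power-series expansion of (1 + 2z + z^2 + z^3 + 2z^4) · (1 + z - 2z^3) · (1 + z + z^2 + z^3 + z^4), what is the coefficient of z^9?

-6

(1 + 2z + z^2 + z^3 + 2z^4) has coefficients 1,2,1,1,2 for degrees 0…4.
(1 + z - 2z^3) has coefficients 1,1,0,-2,0,0,0,0,0,0 for degrees 0…9.
Finally multiplying by (1 + z + z^2 + z^3 + z^4), the product of all factors after the first has coefficients 1,2,2,0,0,-1,-2,-2,0,0 for degrees 0…9.
[z^9] = 1·0 + 2·0 + 1·(-2) + 1·(-2) + 2·(-1) = -6.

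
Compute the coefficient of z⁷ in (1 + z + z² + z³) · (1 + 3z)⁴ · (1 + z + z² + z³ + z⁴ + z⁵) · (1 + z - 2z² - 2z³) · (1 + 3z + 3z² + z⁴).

(1 + z + z² + z³) has coefficients 1,1,1,1 for degrees 0…3.
(1 + 3z)⁴ has coefficients 1,12,54,108,81,0,0,0 for degrees 0…7.
Multiplying by (1 + z + z² + z³ + z⁴ + z⁵) gives running coefficients 1,13,67,175,256,256,255,243 for degrees 0…7.
Multiplying by (1 + z - 2z² - 2z³) gives running coefficients 1,14,78,214,271,28,-351,-526 for degrees 0…7.
Finally multiplying by (1 + 3z + 3z² + z⁴), the product of all factors after the first has coefficients 1,17,123,490,1148,1497,624,-1281 for degrees 0…7.
[z⁷] = 1·(-1281) + 1·624 + 1·1497 + 1·1148 = 1988.

1988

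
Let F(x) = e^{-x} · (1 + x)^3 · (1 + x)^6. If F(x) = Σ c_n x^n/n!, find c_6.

6067

The EGF product rule gives c_6 = Σ_{k_1+k_2+k_3=6} C(6; k_1,k_2,k_3) · ∏ g_i(k_i), where e^{-x} gives (-1)^k; (1+x)^3 gives the falling factorial (3)_k; (1+x)^6 gives the falling factorial (6)_k.
g_1(k) for k = 0…6: 1, -1, 1, -1, 1, -1, 1.
g_2(k) for k = 0…6: 1, 3, 6, 6, 0, 0, 0.
g_3(k) for k = 0…6: 1, 6, 30, 120, 360, 720, 720.
First combine the last two factors: h(k) = Σ_j C(k,j)·g_2(j)·g_3(k−j) for k = 0…6: 1, 9, 72, 504, 3024, 15120, 60480.
c_6 = Σ_k C(6,k)·g_1(k)·h(6−k) = 1·1·60480 + 6·(-1)·15120 + 15·1·3024 + 20·(-1)·504 + 15·1·72 + 6·(-1)·9 + 1·1·1 = 60480 − 90720 + 45360 − 10080 + 1080 − 54 + 1 = 6067.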